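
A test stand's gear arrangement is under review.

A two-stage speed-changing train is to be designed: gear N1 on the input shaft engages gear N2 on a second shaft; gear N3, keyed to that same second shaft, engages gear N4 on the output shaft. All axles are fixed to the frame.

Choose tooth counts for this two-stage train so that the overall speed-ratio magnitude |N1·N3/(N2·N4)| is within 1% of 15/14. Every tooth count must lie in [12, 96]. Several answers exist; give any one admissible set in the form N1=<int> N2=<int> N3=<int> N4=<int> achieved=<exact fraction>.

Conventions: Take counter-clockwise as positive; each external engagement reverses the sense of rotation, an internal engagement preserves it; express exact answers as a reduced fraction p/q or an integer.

topology: fixed-axis compound train — 2 stages, target 15/14
target = 15/14 in lowest terms: an exact hit needs N1·N3 = k·15 and N2·N4 = k·14 for one integer k, every count in [12, 96]; additionally prefer no 1:1 stage (N1 ≠ N2, N3 ≠ N4)
k = 1…11: no 1:1-free in-range split of k·15 and k·14 into factor pairs; take k = 12
k = 12: N1·N3 = 180 = 12·15, N2·N4 = 168 = 14·12
achieved = 12·15/(14·12) = 15/14; |achieved − target| = 0 ≤ 3/280 ✓

N1=12 N2=14 N3=15 N4=12 achieved=15/14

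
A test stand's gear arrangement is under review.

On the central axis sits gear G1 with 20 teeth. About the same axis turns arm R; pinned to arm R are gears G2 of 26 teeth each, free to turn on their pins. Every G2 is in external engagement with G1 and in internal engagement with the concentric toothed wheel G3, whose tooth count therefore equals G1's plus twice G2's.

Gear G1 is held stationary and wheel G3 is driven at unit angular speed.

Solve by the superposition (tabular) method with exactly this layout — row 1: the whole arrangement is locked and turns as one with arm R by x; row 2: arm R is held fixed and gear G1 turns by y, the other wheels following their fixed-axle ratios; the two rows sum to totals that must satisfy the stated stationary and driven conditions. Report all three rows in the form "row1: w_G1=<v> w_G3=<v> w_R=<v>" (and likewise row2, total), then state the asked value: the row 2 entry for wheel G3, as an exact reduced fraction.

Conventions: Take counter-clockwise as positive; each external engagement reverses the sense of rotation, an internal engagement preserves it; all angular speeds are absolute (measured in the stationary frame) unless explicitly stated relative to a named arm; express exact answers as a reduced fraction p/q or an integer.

row1: w_G1=18/23 w_G3=18/23 w_R=18/23
row2: w_G1=-18/23 w_G3=5/23 w_R=0
total: w_G1=0 w_G3=1 w_R=18/23
asked value: 5/23

class = planetary set [G3 = 20+2·26 = 72; Willis about the carrier]
row 1 — lock + rotate with arm: ω_sun = ω_ring = ω_arm = x
row 2 — arm fixed, fixed-axis ratios: sun y, ring −(20/72)·y, arm 0
boundary: total ω_sun = x + y = 0 and total ω_ring = x − (20/72)·y = 1  ⇒  y = -18/23, x = 18/23
row 2 ring = −(20/72)·(-18/23) = 5/23
totals (row 1 + row 2): sun 18/23 + (-18/23) = 0, ring 18/23 + 5/23 = 1, arm 18/23 + 0 = 18/23
asked cell (row2, ring) = 5/23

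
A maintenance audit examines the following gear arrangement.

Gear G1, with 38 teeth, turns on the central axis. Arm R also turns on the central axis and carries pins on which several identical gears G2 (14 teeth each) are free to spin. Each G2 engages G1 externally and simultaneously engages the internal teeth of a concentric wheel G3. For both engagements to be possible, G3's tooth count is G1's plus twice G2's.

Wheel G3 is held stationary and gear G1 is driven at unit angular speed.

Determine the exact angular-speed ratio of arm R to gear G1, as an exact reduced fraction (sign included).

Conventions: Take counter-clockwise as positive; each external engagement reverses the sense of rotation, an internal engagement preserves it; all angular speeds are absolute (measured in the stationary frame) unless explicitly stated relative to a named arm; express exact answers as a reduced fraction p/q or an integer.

topology: planetary set — G1 38T / G2 14T / G3 66T, arm = carrier (Willis)
ring teeth: 38 + 2·14 = 66
38(ω_sun−ω_arm) = −66(ω_ring−ω_arm),  ω_ring = 0, ω_sun = 1
38(1−ω_arm) = −66(0−ω_arm)  ⇒  104·ω_arm = 38  ⇒  ω_arm = 19/52
ω_out/ω_in = 19/52

19/52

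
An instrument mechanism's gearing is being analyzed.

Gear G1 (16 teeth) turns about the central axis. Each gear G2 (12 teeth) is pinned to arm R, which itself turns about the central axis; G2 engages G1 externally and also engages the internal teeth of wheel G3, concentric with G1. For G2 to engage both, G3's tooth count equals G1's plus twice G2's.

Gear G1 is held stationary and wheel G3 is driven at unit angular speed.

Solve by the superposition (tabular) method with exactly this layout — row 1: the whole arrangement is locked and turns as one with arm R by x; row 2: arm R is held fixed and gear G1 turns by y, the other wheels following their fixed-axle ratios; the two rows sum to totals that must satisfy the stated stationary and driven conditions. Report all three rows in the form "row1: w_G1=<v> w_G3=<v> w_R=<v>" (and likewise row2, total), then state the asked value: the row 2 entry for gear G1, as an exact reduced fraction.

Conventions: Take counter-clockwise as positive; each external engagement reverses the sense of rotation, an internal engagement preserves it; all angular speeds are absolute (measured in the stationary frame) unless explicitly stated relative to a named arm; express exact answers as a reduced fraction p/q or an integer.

class = planetary set [G3 = 16+2·12 = 40; Willis about the carrier]
row 1: whole set turns with the arm by x
row 2 — arm fixed, fixed-axis ratios: sun y, ring −(16/40)·y, arm 0
boundary: total ω_sun = x + y = 0 and total ω_ring = x − (16/40)·y = 1  ⇒  y = -5/7, x = 5/7
row 2 ring = −(16/40)·(-5/7) = 2/7
totals (row 1 + row 2): sun 5/7 + (-5/7) = 0, ring 5/7 + 2/7 = 1, arm 5/7 + 0 = 5/7
asked cell (row2, sun) = -5/7

row1: w_G1=5/7 w_G3=5/7 w_R=5/7
row2: w_G1=-5/7 w_G3=2/7 w_R=0
total: w_G1=0 w_G3=1 w_R=5/7
asked value: -5/7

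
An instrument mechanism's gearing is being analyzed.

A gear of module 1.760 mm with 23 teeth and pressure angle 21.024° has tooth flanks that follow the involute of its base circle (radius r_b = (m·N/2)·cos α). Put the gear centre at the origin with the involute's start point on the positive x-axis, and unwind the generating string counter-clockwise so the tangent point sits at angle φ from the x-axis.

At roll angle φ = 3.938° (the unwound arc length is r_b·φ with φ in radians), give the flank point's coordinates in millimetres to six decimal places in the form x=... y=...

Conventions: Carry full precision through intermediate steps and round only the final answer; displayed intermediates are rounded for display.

x=18.937199 y=0.002044

single-mesh involute tooth geometry (23T wheel at module 1.760)
pitch radius r_p = m·N/2 = 1.760·23/2 = 20.240000
base radius r_b = r_p·cos α = 20.240000·cos 21.024° = 18.892628
roll angle φ = 3.938° = 0.06873107 rad
x = r_b·(cos φ + φ·sin φ) = 18.937199
y = r_b·(sin φ − φ·cos φ) = 0.002044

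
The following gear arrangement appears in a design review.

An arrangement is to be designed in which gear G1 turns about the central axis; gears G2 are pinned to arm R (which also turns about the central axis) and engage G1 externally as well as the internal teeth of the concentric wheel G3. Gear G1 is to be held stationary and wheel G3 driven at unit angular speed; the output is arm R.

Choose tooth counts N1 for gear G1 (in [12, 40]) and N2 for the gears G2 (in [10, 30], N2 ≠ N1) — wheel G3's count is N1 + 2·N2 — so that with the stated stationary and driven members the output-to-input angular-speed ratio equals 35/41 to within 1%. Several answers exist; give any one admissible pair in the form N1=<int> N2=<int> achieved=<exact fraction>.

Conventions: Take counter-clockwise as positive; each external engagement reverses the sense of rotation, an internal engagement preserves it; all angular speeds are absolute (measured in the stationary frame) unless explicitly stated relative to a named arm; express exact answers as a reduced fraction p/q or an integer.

topology: planetary set — design target 35/41, arm = carrier (Willis)
Willis with ω_sun = 0: ω_arm/ω_ring = N3/(N1+N3); set equal to 35/41  ⇒  N3/N1 = (35/41)/(1 − 35/41) = 35/6
N3 = N1 + 2·N2  ⇒  N2/N1 = (N3/N1 − 1)/2 = (35/6 − 1)/2 = 29/12
smallest multiple with N1 ≥ 12 and N2 ≥ 10: k = 1  ⇒  N1 = 1·12 = 12, N2 = 1·29 = 29 (N1 ≤ 40, N2 ≤ 30, N2 ≠ N1 ✓), N3 = 12 + 2·29 = 70
check: N3/(N1+N3) with N1 = 12, N3 = 70 gives 35/41; |achieved − target| = 0 ≤ 7/820 ✓

N1=12 N2=29 achieved=35/41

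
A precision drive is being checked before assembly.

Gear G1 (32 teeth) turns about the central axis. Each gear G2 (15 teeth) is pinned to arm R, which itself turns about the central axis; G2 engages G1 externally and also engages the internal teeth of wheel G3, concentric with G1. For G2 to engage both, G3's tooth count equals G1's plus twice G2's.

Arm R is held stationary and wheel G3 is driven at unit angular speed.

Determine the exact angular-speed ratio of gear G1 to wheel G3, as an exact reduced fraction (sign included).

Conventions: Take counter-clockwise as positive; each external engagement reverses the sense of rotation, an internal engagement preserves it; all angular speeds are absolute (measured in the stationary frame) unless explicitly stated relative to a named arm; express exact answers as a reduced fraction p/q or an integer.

-31/16

planetary set (32T centre, 15T on arm, 62T internal) — Willis relation
ring teeth: 32 + 2·15 = 62
32(ω_sun−ω_arm) = −62(ω_ring−ω_arm),  ω_arm = 0, ω_ring = 1
ω_sun = 0 − (62/32)(1−0) = -31/16
ω_out/ω_in = -31/16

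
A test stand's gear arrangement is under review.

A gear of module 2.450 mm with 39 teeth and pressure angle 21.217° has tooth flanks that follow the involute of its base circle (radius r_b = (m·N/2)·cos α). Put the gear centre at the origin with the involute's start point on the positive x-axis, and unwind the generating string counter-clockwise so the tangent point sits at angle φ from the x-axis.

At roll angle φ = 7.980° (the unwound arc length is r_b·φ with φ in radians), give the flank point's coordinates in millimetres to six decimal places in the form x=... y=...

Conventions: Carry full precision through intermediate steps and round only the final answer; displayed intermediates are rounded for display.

topology: single-mesh involute geometry — m = 2.450, N = 39
pitch radius r_p = m·N/2 = 2.450·39/2 = 47.775000
base radius r_b = r_p·cos α = 47.775000·cos 21.217° = 44.536642
roll angle φ = 7.980° = 0.13927727 rad
x = r_b·(cos φ + φ·sin φ) = 44.966513
y = r_b·(sin φ − φ·cos φ) = 0.040031

x=44.966513 y=0.040031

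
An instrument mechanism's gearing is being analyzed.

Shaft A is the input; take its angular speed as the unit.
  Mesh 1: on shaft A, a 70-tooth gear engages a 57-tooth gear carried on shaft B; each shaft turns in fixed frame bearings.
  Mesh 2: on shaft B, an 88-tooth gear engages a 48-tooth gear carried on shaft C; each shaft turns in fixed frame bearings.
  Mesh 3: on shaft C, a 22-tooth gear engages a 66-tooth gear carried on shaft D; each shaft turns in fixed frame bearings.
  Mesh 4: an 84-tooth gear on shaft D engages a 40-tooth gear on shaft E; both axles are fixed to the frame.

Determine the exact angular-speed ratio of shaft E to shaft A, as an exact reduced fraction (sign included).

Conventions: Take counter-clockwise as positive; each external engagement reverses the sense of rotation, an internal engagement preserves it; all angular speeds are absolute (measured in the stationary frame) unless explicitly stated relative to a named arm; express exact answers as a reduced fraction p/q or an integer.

class = fixed-axis compound train [4 meshes; 4 ratios multiply, 4 sense flips]
mesh 1 [70T→57T]: running ratio 70/57, sense −
mesh 2 [88T→48T]: running ratio 385/171, sense +
mesh 3 [22T→66T]: running ratio 385/513, sense −
mesh 4 [84T→40T]: running ratio 539/342, sense +
ω_out/ω_in = 539/342

539/342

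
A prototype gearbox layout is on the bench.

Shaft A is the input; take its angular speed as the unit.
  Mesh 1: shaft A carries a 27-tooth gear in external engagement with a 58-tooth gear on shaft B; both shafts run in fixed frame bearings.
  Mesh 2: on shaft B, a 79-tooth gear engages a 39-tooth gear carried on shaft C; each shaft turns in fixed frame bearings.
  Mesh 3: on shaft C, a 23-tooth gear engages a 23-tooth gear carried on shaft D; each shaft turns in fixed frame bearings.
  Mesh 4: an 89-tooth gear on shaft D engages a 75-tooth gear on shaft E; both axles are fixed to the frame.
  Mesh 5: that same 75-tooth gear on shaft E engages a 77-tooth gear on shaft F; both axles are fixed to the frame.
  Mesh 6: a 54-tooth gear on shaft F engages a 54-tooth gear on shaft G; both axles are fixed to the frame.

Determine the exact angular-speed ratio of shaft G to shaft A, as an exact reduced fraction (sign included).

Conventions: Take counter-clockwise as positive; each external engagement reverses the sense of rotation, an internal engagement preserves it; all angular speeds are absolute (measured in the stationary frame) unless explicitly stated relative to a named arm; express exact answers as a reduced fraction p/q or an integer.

63279/58058

class = fixed-axis compound train [6 meshes; 6 ratios multiply, 6 sense flips]
mesh 1 [27T→58T]: running ratio 27/58, sense −
mesh 2 [79T→39T]: running ratio 711/754, sense +
mesh 3 [23T→23T]: running ratio 711/754, sense −
mesh 4 [89T→75T]: running ratio 21093/18850, sense +
mesh 5 [75T→77T]: running ratio 63279/58058, sense −
mesh 6 [54T→54T]: running ratio 63279/58058, sense +
ω_out/ω_in = 63279/58058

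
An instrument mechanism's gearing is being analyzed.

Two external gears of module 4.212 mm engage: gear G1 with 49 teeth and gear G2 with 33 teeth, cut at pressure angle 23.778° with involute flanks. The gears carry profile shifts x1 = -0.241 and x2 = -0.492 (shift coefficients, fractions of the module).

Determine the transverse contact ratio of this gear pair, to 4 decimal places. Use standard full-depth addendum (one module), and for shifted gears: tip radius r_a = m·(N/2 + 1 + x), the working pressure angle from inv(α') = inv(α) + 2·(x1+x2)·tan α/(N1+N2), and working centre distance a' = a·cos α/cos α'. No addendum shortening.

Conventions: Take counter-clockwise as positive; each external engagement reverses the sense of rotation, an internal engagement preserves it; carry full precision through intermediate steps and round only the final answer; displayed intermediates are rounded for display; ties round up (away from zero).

topology: single-mesh involute geometry — m = 4.212, 49T/33T pair
base radii: r_b1 = 94.434331, r_b2 = 63.598631
tip radii: r_a1 = 106.390908, r_a2 = 71.637696
inv(α') = inv(23.778°) + 2·(-0.241-0.492)·tan α/(49+33) = 0.01771261  ⇒  α' = 21.14193°
a' = a·cos α / cos α' = 172.6920·cos 23.778°/cos 21.14193° = 169.437852
action lengths: √(r_a1²−r_b1²) = 49.001862, √(r_a2²−r_b2²) = 32.972316
base pitch p_b = π·m·cos α = 12.109151
CR = (49.001862 + 32.972316 − 169.437852·sin 21.14193°)/12.109151 = 1.722782
contact ratio ≈ 1.7228

1.7228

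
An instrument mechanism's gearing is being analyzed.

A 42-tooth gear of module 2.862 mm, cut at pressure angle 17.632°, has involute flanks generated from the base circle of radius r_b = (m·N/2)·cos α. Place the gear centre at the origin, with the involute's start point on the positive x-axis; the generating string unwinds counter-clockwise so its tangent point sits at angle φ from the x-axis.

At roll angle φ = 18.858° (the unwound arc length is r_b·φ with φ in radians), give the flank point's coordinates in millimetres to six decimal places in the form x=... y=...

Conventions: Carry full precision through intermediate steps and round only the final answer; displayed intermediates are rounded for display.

x=60.297460 y=0.673407

topology: single-mesh involute geometry — m = 2.862, N = 42
pitch radius r_p = m·N/2 = 2.862·42/2 = 60.102000
base radius r_b = r_p·cos α = 60.102000·cos 17.632° = 57.278507
roll angle φ = 18.858° = 0.32913419 rad
x = r_b·(cos φ + φ·sin φ) = 60.297460
y = r_b·(sin φ − φ·cos φ) = 0.673407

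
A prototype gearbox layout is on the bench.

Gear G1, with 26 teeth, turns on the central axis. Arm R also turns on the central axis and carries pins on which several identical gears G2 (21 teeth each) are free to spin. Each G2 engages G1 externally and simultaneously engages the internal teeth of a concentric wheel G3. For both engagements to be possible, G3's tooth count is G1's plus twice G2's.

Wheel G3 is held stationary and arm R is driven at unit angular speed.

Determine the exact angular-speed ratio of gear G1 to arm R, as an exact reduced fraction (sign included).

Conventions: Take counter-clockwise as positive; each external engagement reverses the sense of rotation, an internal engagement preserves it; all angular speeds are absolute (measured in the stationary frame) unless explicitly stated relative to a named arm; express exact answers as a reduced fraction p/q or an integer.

planetary set (26T centre, 21T on arm, 68T internal) — Willis relation
ring teeth: 26 + 2·21 = 68
26(ω_sun−ω_arm) = −68(ω_ring−ω_arm),  ω_ring = 0, ω_arm = 1
ω_sun = 1 − (68/26)(0−1) = 47/13
ω_out/ω_in = 47/13

47/13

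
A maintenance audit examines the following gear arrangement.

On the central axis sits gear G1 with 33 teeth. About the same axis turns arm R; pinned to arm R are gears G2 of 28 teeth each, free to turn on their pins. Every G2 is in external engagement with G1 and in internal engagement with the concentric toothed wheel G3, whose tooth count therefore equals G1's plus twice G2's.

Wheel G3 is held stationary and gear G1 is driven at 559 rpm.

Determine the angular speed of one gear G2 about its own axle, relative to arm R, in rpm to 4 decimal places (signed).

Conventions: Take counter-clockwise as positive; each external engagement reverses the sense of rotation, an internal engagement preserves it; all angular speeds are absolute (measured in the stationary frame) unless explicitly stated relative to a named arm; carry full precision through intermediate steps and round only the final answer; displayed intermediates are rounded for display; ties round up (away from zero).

topology: planetary set — G1 33T / G2 28T / G3 89T, arm = carrier (Willis)
normalise by the input: solve with ω_sun = 1, then scale by 559 rpm
ring teeth: 33 + 2·28 = 89
33(ω_sun−ω_arm) = −89(ω_ring−ω_arm),  ω_ring = 0, ω_sun = 1
33(1−ω_arm) = −89(0−ω_arm)  ⇒  122·ω_arm = 33  ⇒  ω_arm = 33/122
sun–planet mesh: 33·(1−33/122) = −28·(ω_p−ω_arm)  ⇒  ω_p−ω_arm = -2937/3416
scale: ω_p−ω_arm = -2937/3416 × 559 rpm = -480.6156 rpm

-480.6156 rpm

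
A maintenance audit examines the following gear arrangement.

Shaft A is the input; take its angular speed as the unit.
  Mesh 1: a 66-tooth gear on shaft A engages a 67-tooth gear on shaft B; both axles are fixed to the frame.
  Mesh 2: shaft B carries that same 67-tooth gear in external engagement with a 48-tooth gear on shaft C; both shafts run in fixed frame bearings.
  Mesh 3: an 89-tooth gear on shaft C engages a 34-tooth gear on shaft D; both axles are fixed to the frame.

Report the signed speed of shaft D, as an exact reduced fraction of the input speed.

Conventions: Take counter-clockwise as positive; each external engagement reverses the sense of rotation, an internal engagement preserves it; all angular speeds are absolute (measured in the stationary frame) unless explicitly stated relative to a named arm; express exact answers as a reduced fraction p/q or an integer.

-979/272

3-mesh fixed-axis compound train (all bearings frame-fixed)
mesh 1 [66T→67T]: |ω|/ω_in = 1×66/67 = 66/67, sense flips to −
mesh 2 [67T→48T]: |ω|/ω_in = (66/67)×67/48 = 11/8, sense flips to +
mesh 3 [89T→34T]: |ω|/ω_in = (11/8)×89/34 = 979/272, sense flips to −
signed output speed (× input speed) = -979/272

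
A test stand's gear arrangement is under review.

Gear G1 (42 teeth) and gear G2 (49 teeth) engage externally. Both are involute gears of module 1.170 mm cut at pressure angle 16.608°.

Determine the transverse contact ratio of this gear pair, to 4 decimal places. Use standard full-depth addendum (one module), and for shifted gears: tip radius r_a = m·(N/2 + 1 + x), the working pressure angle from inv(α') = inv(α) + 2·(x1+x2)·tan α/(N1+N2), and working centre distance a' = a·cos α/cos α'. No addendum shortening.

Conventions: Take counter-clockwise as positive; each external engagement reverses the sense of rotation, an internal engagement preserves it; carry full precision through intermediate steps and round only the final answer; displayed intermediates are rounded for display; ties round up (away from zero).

1.9387

single-mesh involute tooth geometry (42T engaging 49T at module 1.170)
base radii: r_b1 = 23.545005, r_b2 = 27.469173
tip radii: r_a1 = 25.740000, r_a2 = 29.835000
no profile shift: α' = α, a' = a
action lengths: √(r_a1²−r_b1²) = 10.400977, √(r_a2²−r_b2²) = 11.643529
base pitch p_b = π·m·cos α = 3.522325
CR = (10.400977 + 11.643529 − 53.235000·sin 16.60800°)/3.522325 = 1.938709
contact ratio ≈ 1.9387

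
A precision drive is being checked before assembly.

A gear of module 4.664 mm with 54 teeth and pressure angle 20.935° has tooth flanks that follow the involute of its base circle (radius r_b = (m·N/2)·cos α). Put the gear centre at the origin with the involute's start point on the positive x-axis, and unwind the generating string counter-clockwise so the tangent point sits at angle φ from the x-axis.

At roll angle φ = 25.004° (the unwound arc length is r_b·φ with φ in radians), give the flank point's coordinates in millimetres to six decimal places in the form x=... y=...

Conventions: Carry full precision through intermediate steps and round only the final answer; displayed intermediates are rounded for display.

recognized (one wheel, involute flank): single-mesh tooth geometry, m = 4.664, N = 54
pitch radius r_p = m·N/2 = 4.664·54/2 = 125.928000
base radius r_b = r_p·cos α = 125.928000·cos 20.935° = 117.615037
roll angle φ = 25.004° = 0.43640213 rad
x = r_b·(cos φ + φ·sin φ) = 128.287120
y = r_b·(sin φ − φ·cos φ) = 3.196749

x=128.287120 y=3.196749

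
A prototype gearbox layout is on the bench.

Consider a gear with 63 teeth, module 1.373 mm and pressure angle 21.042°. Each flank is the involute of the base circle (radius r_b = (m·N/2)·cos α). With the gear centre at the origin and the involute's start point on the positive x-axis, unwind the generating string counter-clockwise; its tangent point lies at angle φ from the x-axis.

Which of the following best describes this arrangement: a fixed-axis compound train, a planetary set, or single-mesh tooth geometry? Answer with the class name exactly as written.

single-mesh tooth geometry

single-mesh involute tooth geometry (63T wheel at module 1.373)
classification: single-mesh tooth geometry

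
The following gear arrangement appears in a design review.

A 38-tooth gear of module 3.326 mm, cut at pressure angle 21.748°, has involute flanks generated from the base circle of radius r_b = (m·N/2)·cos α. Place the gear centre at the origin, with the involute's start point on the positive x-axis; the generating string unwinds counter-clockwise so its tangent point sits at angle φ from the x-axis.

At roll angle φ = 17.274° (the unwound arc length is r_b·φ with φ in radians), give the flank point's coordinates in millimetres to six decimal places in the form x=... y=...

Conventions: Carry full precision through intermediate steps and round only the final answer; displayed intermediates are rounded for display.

class = single-mesh tooth geometry [base-circle involute, m = 3.326, 38T]
pitch radius r_p = m·N/2 = 3.326·38/2 = 63.194000
base radius r_b = r_p·cos α = 63.194000·cos 21.748° = 58.696008
roll angle φ = 17.274° = 0.30148817 rad
x = r_b·(cos φ + φ·sin φ) = 61.303286
y = r_b·(sin φ − φ·cos φ) = 0.531307

x=61.303286 y=0.531307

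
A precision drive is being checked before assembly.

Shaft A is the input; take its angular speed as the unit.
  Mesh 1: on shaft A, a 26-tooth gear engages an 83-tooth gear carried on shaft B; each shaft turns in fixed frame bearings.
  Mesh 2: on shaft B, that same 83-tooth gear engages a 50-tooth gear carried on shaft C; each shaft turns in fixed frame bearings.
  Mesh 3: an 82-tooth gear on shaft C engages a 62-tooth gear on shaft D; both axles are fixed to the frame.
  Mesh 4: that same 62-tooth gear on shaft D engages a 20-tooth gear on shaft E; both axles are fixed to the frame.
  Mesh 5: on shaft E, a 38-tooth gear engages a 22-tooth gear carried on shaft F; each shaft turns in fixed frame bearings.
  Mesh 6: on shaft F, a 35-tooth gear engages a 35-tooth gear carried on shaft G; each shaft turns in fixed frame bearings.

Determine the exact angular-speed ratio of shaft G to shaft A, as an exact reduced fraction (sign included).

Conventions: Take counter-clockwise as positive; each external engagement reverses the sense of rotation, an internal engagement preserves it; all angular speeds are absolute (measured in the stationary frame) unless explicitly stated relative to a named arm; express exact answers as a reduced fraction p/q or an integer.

10127/2750

class = fixed-axis compound train [6 meshes; 6 ratios multiply, 6 sense flips]
mesh 1 [26T→83T]: running ratio 26/83, sense −
mesh 2 [83T→50T]: running ratio 13/25, sense +
mesh 3 [82T→62T]: running ratio 533/775, sense −
mesh 4 [62T→20T]: running ratio 533/250, sense +
mesh 5 [38T→22T]: running ratio 10127/2750, sense −
mesh 6 [35T→35T]: running ratio 10127/2750, sense +
ω_out/ω_in = 10127/2750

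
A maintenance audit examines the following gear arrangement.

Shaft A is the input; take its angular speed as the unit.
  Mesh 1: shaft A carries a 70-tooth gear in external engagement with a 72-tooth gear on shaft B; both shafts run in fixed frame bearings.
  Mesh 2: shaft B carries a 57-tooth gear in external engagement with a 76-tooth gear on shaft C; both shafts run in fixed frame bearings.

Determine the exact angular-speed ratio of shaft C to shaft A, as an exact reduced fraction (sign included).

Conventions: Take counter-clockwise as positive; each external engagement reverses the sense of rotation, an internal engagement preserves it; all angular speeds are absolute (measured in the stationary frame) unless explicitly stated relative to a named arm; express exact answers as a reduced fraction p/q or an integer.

class = fixed-axis compound train [2 meshes; 2 ratios multiply, 2 sense flips]
mesh 1 [70T→72T]: running ratio 35/36, sense −
mesh 2 [57T→76T]: running ratio 35/48, sense +
ω_out/ω_in = 35/48

35/48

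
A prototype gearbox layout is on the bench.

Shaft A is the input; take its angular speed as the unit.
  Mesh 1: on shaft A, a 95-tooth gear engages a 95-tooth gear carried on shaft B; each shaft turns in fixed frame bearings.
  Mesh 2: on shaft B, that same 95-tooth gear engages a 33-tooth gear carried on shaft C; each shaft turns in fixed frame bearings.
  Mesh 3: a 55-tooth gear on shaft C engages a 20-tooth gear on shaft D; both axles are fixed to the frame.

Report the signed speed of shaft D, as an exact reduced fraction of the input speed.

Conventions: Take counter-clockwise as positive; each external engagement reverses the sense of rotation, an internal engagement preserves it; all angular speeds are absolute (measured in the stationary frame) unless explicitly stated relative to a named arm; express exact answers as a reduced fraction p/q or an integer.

3-mesh fixed-axis compound train (all bearings frame-fixed)
mesh 1 [95T→95T]: |ω|/ω_in = 1×95/95 = 1, sense flips to −
mesh 2 [95T→33T]: |ω|/ω_in = 1×95/33 = 95/33, sense flips to +
mesh 3 [55T→20T]: |ω|/ω_in = (95/33)×55/20 = 95/12, sense flips to −
signed output speed (× input speed) = -95/12

-95/12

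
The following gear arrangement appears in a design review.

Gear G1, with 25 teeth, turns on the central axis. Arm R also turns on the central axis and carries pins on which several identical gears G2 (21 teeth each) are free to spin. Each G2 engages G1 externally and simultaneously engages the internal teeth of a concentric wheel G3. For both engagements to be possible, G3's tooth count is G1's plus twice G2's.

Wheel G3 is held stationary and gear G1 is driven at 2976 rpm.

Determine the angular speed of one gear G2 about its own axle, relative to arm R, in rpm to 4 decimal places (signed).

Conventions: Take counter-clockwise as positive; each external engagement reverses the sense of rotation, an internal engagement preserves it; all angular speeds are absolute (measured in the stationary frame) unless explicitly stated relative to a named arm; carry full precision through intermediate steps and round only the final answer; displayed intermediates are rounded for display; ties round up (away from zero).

-2580.1242 rpm

recognized (axles ride arm R): planetary set, 25/21/67 teeth
normalise by the input: solve with ω_sun = 1, then scale by 2976 rpm
ring teeth: 25 + 2·21 = 67
25(ω_sun−ω_arm) = −67(ω_ring−ω_arm),  ω_ring = 0, ω_sun = 1
25(1−ω_arm) = −67(0−ω_arm)  ⇒  92·ω_arm = 25  ⇒  ω_arm = 25/92
sun–planet mesh: 25·(1−25/92) = −21·(ω_p−ω_arm)  ⇒  ω_p−ω_arm = -1675/1932
scale: ω_p−ω_arm = -1675/1932 × 2976 rpm = -2580.1242 rpm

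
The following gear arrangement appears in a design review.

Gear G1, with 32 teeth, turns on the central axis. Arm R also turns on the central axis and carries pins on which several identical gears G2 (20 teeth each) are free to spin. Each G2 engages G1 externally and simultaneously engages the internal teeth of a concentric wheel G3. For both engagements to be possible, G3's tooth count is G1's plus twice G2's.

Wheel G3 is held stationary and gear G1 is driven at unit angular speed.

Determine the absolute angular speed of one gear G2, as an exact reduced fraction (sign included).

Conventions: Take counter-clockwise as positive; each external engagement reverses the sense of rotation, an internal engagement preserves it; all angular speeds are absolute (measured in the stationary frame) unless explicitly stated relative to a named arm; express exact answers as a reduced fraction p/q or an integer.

-4/5

planetary set (32T centre, 20T on arm, 72T internal) — Willis relation
ring teeth: 32 + 2·20 = 72
32(ω_sun−ω_arm) = −72(ω_ring−ω_arm),  ω_ring = 0, ω_sun = 1
32(1−ω_arm) = −72(0−ω_arm)  ⇒  104·ω_arm = 32  ⇒  ω_arm = 4/13
sun–planet mesh: 32·(1−4/13) = −20·(ω_p−ω_arm)  ⇒  ω_p−ω_arm = -72/65
ω_p = 4/13 − 72/65 = -4/5
exact speed ratio = -4/5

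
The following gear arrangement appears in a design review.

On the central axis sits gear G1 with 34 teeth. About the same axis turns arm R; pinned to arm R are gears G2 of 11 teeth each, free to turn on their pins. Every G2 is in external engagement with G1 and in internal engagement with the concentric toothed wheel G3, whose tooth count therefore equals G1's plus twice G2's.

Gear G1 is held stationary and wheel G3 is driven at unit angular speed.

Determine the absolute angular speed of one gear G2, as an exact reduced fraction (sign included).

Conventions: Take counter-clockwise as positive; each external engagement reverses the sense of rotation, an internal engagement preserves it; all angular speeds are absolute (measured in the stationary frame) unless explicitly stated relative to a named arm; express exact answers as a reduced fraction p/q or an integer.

recognized (axles ride arm R): planetary set, 34/11/56 teeth
ring teeth: 34 + 2·11 = 56
34(ω_sun−ω_arm) = −56(ω_ring−ω_arm),  ω_sun = 0, ω_ring = 1
34(0−ω_arm) = −56(1−ω_arm)  ⇒  90·ω_arm = 56  ⇒  ω_arm = 28/45
sun–planet mesh: 34·(0−28/45) = −11·(ω_p−ω_arm)  ⇒  ω_p−ω_arm = 952/495
ω_p = 28/45 + 952/495 = 28/11
exact speed ratio = 28/11

28/11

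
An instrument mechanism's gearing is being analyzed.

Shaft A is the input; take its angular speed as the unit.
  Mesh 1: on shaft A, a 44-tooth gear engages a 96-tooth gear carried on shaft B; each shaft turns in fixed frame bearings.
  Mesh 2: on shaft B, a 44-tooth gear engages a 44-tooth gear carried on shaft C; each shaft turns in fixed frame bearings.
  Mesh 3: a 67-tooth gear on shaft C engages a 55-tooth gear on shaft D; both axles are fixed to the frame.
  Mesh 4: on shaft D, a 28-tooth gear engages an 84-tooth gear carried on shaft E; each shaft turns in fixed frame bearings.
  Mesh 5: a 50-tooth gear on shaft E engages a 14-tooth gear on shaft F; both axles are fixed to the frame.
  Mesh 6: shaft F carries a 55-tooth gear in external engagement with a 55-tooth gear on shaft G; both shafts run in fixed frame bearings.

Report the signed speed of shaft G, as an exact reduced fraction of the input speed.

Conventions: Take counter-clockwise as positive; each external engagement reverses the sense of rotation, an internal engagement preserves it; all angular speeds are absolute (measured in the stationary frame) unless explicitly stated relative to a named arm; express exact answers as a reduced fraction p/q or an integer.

6-mesh fixed-axis compound train (all bearings frame-fixed)
mesh 1 [44T→96T]: |ω|/ω_in = 1×44/96 = 11/24, sense flips to −
mesh 2 [44T→44T]: |ω|/ω_in = (11/24)×44/44 = 11/24, sense flips to +
mesh 3 [67T→55T]: |ω|/ω_in = (11/24)×67/55 = 67/120, sense flips to −
mesh 4 [28T→84T]: |ω|/ω_in = (67/120)×28/84 = 67/360, sense flips to +
mesh 5 [50T→14T]: |ω|/ω_in = (67/360)×50/14 = 335/504, sense flips to −
mesh 6 [55T→55T]: |ω|/ω_in = (335/504)×55/55 = 335/504, sense flips to +
signed output speed (× input speed) = 335/504

335/504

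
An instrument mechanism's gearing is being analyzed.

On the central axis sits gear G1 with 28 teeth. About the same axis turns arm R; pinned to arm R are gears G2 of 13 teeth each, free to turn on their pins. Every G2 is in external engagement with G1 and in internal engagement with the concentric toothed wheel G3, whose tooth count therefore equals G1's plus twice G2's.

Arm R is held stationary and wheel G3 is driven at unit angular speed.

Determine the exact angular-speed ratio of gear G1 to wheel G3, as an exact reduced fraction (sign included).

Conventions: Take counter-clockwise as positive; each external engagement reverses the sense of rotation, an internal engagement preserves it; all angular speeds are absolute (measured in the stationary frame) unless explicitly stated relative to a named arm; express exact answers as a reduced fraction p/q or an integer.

class = planetary set [G3 = 28+2·13 = 54; Willis about the carrier]
ring teeth: 28 + 2·13 = 54
28(ω_sun−ω_arm) = −54(ω_ring−ω_arm),  ω_arm = 0, ω_ring = 1
ω_sun = 0 − (54/28)(1−0) = -27/14
ω_out/ω_in = -27/14

-27/14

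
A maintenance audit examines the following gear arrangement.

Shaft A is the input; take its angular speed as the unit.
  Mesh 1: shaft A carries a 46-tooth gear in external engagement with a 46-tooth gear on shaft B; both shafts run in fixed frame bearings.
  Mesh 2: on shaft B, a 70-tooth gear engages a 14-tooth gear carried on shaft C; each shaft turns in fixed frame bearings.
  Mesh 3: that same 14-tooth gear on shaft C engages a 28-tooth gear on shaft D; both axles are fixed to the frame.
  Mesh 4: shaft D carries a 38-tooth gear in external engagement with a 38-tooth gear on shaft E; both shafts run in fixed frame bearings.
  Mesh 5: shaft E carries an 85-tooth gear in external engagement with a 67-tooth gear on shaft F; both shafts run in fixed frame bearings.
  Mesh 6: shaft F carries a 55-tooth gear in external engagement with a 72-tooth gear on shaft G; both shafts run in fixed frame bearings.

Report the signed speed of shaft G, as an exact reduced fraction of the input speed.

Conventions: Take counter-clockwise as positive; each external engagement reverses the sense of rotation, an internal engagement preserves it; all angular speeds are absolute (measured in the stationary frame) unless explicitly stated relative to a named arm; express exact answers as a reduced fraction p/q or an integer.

6-mesh fixed-axis compound train (all bearings frame-fixed)
mesh 1 [46T→46T]: |ω|/ω_in = 1×46/46 = 1, sense flips to −
mesh 2 [70T→14T]: |ω|/ω_in = 1×70/14 = 5, sense flips to +
mesh 3 [14T→28T]: |ω|/ω_in = 5×14/28 = 5/2, sense flips to −
mesh 4 [38T→38T]: |ω|/ω_in = (5/2)×38/38 = 5/2, sense flips to +
mesh 5 [85T→67T]: |ω|/ω_in = (5/2)×85/67 = 425/134, sense flips to −
mesh 6 [55T→72T]: |ω|/ω_in = (425/134)×55/72 = 23375/9648, sense flips to +
signed output speed (× input speed) = 23375/9648

23375/9648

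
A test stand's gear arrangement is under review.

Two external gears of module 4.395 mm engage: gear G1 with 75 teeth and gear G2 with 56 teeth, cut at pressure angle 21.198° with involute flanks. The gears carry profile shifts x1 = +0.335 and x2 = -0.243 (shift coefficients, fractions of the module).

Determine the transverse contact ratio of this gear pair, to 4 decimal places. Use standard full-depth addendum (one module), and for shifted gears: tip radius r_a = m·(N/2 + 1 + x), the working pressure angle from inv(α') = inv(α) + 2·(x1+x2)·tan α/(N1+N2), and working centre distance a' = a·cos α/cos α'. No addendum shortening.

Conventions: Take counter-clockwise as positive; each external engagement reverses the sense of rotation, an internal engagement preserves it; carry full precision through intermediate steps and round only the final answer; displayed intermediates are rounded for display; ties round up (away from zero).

1.7172

single-mesh involute tooth geometry (75T engaging 56T at module 4.395)
base radii: r_b1 = 153.660697, r_b2 = 114.733320
tip radii: r_a1 = 170.679825, r_a2 = 126.387015
inv(α') = inv(21.198°) + 2·(+0.335-0.243)·tan α/(75+56) = 0.01840413  ⇒  α' = 21.40331°
a' = a·cos α / cos α' = 287.8725·cos 21.198°/cos 21.40331° = 288.274978
action lengths: √(r_a1²−r_b1²) = 74.296655, √(r_a2²−r_b2²) = 53.008893
base pitch p_b = π·m·cos α = 12.873048
CR = (74.296655 + 53.008893 − 288.274978·sin 21.40331°)/12.873048 = 1.717169
contact ratio ≈ 1.7172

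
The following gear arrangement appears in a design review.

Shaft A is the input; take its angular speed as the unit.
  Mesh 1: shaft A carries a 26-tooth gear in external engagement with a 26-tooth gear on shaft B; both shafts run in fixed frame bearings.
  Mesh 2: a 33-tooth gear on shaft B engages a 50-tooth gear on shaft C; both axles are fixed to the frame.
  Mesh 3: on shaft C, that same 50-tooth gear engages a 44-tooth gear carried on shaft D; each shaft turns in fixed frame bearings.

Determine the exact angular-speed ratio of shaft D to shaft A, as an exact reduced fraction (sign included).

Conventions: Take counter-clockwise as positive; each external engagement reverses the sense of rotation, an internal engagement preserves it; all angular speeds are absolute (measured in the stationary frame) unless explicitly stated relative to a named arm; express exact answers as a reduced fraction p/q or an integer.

class = fixed-axis compound train [3 meshes; 3 ratios multiply, 3 sense flips]
mesh 1 [26T→26T]: running ratio 1, sense −
mesh 2 [33T→50T]: running ratio 33/50, sense +
mesh 3 [50T→44T]: running ratio 3/4, sense −
ω_out/ω_in = -3/4

-3/4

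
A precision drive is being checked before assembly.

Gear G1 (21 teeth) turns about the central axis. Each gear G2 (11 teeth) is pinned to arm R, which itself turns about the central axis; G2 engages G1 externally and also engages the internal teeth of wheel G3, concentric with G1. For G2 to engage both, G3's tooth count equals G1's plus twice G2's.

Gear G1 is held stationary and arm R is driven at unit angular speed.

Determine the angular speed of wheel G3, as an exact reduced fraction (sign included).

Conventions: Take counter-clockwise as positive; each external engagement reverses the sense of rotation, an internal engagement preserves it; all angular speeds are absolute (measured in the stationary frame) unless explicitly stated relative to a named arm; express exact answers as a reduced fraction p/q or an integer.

64/43

recognized (axles ride arm R): planetary set, 21/11/43 teeth
ring teeth: 21 + 2·11 = 43
21(ω_sun−ω_arm) = −43(ω_ring−ω_arm),  ω_sun = 0, ω_arm = 1
ω_ring = 1 − (21/43)(0−1) = 64/43
exact speed ratio = 64/43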